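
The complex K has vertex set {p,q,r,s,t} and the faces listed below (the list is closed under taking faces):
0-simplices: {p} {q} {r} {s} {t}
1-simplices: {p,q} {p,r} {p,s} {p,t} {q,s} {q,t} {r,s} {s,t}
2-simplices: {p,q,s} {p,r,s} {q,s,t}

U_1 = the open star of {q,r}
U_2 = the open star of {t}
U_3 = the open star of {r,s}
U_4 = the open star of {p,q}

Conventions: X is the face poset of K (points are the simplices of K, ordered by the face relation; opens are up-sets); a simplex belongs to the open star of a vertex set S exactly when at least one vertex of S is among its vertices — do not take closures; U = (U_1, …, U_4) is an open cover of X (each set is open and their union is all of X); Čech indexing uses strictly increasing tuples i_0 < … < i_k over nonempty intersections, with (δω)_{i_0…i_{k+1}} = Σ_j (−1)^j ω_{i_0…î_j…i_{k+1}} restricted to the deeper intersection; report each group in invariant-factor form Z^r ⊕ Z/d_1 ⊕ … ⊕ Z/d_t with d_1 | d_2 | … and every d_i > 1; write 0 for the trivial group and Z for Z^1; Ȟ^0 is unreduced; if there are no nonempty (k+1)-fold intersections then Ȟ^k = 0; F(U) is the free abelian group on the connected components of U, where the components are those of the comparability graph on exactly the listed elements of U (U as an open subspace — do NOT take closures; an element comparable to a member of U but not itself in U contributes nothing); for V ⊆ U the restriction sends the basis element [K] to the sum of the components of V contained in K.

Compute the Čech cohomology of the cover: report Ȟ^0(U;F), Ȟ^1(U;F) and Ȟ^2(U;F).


Ȟ^0 ≅ Z, Ȟ^1 ≅ Z and Ȟ^2 ≅ 0

nerve simplices:
  U1={{q},{r},{p,q},{p,r},{q,s},{q,t},{r,s},{p,q,s},{p,r,s},{q,s,t}} U2={{t},{p,t},{q,t},{s,t},{q,s,t}} U3={{r},{s},{p,r},{p,s},{q,s},{r,s},{s,t},{p,q,s},{p,r,s},{q,s,t}} U4={{p},{q},{p,q},{p,r},{p,s},{p,t},{q,s},{q,t},{p,q,s},{p,r,s},{q,s,t}}
  U12={{q,t},{q,s,t}} U13={{r},{p,r},{q,s},{r,s},{p,q,s},{p,r,s},{q,s,t}} U14={{q},{p,q},{p,r},{q,s},{q,t},{p,q,s},{p,r,s},{q,s,t}} U23={{s,t},{q,s,t}} U24={{p,t},{q,t},{q,s,t}} U34={{p,r},{p,s},{q,s},{p,q,s},{p,r,s},{q,s,t}}
  U123={{q,s,t}} U124={{q,t},{q,s,t}} U134={{p,r},{q,s},{p,q,s},{p,r,s},{q,s,t}} U234={{q,s,t}}
  U1234={{q,s,t}}
components per intersection:
  U1: {{q},{p,q},{q,s},{q,t},{p,q,s},{q,s,t}} {{r},{p,r},{r,s},{p,r,s}}
  U2: {{t},{p,t},{q,t},{s,t},{q,s,t}}
  U3: {{r},{s},{p,r},{p,s},{q,s},{r,s},{s,t},{p,q,s},{p,r,s},{q,s,t}}
  U4: {{p},{q},{p,q},{p,r},{p,s},{p,t},{q,s},{q,t},{p,q,s},{p,r,s},{q,s,t}}
  U12: {{q,t},{q,s,t}}
  U13: {{r},{p,r},{r,s},{p,r,s}} {{q,s},{p,q,s},{q,s,t}}
  U14: {{q},{p,q},{q,s},{q,t},{p,q,s},{q,s,t}} {{p,r},{p,r,s}}
  U23: {{s,t},{q,s,t}}
  U24: {{p,t}} {{q,t},{q,s,t}}
  U34: {{p,r},{p,s},{q,s},{p,q,s},{p,r,s},{q,s,t}}
  U123: {{q,s,t}}
  U124: {{q,t},{q,s,t}}
  U134: {{p,r},{p,r,s}} {{q,s},{p,q,s},{q,s,t}}
  U234: {{q,s,t}}
  U1234: {{q,s,t}}
C dims 5,9,5,1; δ0: rk 4, SNF 1^4; δ1: rk 4, SNF 1^4; δ2: rk 1, SNF 1^1
degree 0: 5−4−0 = 1 → Ȟ^0 ≅ Z
degree 1: 9−4−4 = 1 → Ȟ^1 ≅ Z
degree 2: 5−1−4 = 0 → Ȟ^2 ≅ 0


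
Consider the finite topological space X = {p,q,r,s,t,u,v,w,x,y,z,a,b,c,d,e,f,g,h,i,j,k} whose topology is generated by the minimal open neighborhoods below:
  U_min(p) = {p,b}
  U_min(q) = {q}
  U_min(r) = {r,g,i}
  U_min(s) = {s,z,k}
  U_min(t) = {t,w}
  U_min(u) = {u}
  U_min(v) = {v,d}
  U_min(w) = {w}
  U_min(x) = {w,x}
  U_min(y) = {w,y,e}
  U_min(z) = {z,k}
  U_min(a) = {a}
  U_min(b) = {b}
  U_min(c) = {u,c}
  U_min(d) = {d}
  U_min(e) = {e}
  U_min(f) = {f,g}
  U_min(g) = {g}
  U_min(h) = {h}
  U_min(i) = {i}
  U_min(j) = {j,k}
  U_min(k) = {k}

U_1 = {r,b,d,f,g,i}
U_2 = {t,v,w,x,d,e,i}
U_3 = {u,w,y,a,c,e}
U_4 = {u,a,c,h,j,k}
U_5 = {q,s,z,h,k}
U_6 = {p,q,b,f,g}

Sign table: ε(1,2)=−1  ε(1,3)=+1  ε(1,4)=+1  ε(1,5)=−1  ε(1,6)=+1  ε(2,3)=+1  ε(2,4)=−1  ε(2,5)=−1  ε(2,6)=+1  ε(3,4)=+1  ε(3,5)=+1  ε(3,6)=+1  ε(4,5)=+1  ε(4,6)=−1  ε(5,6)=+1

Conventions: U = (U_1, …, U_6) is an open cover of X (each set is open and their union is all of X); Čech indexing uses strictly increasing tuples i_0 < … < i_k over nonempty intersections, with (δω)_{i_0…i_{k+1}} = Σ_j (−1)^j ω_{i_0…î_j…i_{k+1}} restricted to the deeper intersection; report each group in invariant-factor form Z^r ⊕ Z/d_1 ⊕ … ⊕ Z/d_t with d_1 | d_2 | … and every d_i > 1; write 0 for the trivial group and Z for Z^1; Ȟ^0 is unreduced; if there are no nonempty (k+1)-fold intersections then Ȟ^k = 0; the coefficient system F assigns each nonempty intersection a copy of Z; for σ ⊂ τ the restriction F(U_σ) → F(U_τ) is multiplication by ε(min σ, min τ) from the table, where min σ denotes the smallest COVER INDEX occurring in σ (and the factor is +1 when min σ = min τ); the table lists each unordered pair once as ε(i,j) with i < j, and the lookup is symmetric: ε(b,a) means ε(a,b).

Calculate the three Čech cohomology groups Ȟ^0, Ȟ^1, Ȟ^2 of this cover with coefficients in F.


Ȟ^0 = 0; Ȟ^1 = Z/2; Ȟ^2 = 0

nonempty overlaps:
  U12={d,i} U16={b,f,g} U23={w,e} U34={u,a,c} U45={h,k} U56={q}
C dims 6,6; δ0: rk 6, SNF 1^5·2
degree 0: 6−6−0 = 0 → Ȟ^0 ≅ 0
degree 1: 6−0−6 = 0 plus torsion [2] → Ȟ^1 ≅ Z/2
degree 2: 0−0−0 = 0 → Ȟ^2 ≅ 0


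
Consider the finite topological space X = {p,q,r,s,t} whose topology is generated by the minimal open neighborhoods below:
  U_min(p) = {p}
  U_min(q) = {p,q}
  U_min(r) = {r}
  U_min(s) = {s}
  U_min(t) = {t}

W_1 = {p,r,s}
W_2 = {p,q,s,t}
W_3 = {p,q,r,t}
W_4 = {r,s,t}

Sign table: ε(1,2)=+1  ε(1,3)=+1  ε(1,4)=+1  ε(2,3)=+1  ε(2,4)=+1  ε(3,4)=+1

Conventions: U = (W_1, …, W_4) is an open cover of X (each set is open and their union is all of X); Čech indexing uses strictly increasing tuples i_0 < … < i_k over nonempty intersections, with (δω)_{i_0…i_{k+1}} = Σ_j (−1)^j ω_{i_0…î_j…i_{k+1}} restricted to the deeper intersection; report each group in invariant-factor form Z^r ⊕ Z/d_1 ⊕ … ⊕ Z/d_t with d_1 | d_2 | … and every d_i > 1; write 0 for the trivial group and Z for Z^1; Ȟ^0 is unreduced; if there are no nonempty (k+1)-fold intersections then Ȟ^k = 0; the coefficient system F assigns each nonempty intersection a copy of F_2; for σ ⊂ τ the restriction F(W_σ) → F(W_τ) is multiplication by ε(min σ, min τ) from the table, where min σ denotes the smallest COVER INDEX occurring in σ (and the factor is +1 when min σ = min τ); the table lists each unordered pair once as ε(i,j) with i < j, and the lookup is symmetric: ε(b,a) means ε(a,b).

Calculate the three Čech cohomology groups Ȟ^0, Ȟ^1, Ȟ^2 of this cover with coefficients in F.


Ȟ^0 ≅ Z/2, Ȟ^1 ≅ 0 and Ȟ^2 ≅ Z/2

nonempty overlaps:
  W12={p,s} W13={p,r} W14={r,s} W23={p,q,t} W24={s,t} W34={r,t}
  W123={p} W124={s} W134={r} W234={t}
C dims 4,6,4; δ0: rk_F2 3; δ1: rk_F2 3
degree 0: 4−3−0 = 1 → Ȟ^0 ≅ Z/2
degree 1: 6−3−3 = 0 → Ȟ^1 ≅ 0
degree 2: 4−0−3 = 1 → Ȟ^2 ≅ Z/2


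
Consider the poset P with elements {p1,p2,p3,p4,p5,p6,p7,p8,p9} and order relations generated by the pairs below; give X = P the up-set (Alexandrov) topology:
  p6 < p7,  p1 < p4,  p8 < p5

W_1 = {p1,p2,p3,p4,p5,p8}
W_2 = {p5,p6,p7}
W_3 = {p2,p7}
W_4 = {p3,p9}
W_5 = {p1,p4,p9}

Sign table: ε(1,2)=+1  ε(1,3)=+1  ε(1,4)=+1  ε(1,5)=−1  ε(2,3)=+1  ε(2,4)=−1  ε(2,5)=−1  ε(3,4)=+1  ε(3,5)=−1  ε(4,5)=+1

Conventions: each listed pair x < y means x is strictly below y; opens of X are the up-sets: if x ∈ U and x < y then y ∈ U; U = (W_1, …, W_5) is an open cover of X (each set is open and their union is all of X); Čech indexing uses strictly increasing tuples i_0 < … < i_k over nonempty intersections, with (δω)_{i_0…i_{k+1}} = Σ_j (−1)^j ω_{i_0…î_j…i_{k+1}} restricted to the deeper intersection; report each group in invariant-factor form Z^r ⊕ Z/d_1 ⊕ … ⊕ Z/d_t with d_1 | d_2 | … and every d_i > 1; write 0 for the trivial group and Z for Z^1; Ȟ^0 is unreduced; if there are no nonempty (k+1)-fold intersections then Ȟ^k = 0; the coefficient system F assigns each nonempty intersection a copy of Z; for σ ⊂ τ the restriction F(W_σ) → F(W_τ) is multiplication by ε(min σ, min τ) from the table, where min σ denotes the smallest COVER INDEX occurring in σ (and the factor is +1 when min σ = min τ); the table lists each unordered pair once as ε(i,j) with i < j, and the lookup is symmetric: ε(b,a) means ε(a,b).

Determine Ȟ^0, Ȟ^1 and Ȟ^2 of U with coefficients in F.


Ȟ^0(U;F) ≅ 0, Ȟ^1(U;F) ≅ Z ⊕ Z/2 and Ȟ^2(U;F) ≅ 0

nerve simplices:
  W12={p5} W13={p2} W14={p3} W15={p1,p4} W23={p7} W45={p9}
C dims 5,6; δ0: rk 5, SNF 1^4·2
degree 0: 5−5−0 = 0 → Ȟ^0 ≅ 0
degree 1: 6−0−5 = 1 plus torsion [2] → Ȟ^1 ≅ Z ⊕ Z/2
degree 2: 0−0−0 = 0 → Ȟ^2 ≅ 0


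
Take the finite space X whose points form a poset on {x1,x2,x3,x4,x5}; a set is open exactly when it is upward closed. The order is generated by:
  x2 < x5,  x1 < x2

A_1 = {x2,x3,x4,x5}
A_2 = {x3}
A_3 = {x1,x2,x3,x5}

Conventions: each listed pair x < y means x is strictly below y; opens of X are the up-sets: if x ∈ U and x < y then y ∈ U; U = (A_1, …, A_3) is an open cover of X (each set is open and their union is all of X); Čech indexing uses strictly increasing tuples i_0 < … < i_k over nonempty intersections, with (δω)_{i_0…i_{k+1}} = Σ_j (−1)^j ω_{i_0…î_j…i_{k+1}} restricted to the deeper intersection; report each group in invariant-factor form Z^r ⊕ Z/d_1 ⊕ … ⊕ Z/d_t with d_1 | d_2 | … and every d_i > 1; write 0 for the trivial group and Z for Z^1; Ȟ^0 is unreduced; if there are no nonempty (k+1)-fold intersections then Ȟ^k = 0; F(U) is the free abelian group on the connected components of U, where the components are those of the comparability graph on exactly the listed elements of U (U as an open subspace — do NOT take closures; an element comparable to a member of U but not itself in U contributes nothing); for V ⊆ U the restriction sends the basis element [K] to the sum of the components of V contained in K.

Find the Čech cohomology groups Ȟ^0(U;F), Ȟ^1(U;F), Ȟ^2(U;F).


Ȟ^0(U;F) ≅ Z^3, Ȟ^1(U;F) ≅ 0, Ȟ^2(U;F) ≅ 0

nerve simplices:
  A12={x3} A13={x2,x3,x5} A23={x3}
  A123={x3}
components per intersection:
  A1: {x2,x5} {x3} {x4}
  A2: {x3}
  A3: {x1,x2,x5} {x3}
  A12: {x3}
  A13: {x2,x5} {x3}
  A23: {x3}
  A123: {x3}
C dims 6,4,1; δ0: rk 3, SNF 1^3; δ1: rk 1, SNF 1^1
degree 0: 6−3−0 = 3 → Ȟ^0 ≅ Z^3
degree 1: 4−1−3 = 0 → Ȟ^1 ≅ 0
degree 2: 1−0−1 = 0 → Ȟ^2 ≅ 0


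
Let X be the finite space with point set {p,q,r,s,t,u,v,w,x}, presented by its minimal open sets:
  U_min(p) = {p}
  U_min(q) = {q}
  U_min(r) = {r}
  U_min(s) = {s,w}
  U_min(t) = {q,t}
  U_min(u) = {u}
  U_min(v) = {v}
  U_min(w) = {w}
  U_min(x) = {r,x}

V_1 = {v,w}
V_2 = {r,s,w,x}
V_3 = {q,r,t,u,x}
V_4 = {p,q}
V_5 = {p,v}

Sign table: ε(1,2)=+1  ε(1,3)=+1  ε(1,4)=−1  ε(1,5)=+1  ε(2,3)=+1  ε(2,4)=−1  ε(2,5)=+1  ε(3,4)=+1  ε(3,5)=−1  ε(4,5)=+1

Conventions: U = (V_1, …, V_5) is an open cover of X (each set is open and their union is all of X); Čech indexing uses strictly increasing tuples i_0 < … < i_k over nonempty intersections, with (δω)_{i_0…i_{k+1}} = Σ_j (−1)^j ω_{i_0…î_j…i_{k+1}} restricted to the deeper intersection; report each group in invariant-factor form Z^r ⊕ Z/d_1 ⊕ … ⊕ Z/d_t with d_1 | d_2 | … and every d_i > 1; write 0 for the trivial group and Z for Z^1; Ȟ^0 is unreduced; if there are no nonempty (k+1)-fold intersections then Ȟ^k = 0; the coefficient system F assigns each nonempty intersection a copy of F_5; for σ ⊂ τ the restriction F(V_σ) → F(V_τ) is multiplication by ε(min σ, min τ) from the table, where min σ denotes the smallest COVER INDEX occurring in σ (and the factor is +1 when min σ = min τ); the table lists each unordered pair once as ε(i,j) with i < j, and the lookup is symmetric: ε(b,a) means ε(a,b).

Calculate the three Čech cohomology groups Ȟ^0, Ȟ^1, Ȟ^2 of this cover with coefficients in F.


nerve simplices:
  V12={w} V15={v} V23={r,x} V34={q} V45={p}
C dims 5,5; δ0: rk_F5 4
degree 0: 5−4−0 = 1 → Ȟ^0 ≅ Z/5
degree 1: 5−0−4 = 1 → Ȟ^1 ≅ Z/5
degree 2: 0−0−0 = 0 → Ȟ^2 ≅ 0

Ȟ^0 ≅ Z/5, Ȟ^1 ≅ Z/5, Ȟ^2 ≅ 0


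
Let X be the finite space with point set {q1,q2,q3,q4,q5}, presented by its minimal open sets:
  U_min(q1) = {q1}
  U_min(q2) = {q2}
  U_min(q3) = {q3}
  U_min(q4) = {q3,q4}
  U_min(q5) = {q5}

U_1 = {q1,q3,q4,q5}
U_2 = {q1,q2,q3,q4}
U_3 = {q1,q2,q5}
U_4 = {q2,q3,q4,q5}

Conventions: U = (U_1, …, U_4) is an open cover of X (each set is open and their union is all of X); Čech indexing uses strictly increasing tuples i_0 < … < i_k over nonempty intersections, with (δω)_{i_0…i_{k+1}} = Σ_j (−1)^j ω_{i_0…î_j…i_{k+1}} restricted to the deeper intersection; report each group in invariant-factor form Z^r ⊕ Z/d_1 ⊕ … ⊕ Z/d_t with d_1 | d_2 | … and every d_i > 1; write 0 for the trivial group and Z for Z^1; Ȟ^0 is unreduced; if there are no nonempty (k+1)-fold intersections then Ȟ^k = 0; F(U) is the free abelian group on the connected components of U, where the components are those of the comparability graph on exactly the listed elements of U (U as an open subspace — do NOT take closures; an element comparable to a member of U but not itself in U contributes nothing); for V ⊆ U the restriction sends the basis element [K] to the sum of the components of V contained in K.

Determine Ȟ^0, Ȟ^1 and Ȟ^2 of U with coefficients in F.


nonempty overlaps:
  U12={q1,q3,q4} U13={q1,q5} U14={q3,q4,q5} U23={q1,q2} U24={q2,q3,q4} U34={q2,q5}
  U123={q1} U124={q3,q4} U134={q5} U234={q2}
components per intersection:
  U1: {q1} {q3,q4} {q5}
  U2: {q1} {q2} {q3,q4}
  U3: {q1} {q2} {q5}
  U4: {q2} {q3,q4} {q5}
  U12: {q1} {q3,q4}
  U13: {q1} {q5}
  U14: {q3,q4} {q5}
  U23: {q1} {q2}
  U24: {q2} {q3,q4}
  U34: {q2} {q5}
  U123: {q1}
  U124: {q3,q4}
  U134: {q5}
  U234: {q2}
C dims 12,12,4; δ0: rk 8, SNF 1^8; δ1: rk 4, SNF 1^4
degree 0: 12−8−0 = 4 → Ȟ^0 ≅ Z^4
degree 1: 12−4−8 = 0 → Ȟ^1 ≅ 0
degree 2: 4−0−4 = 0 → Ȟ^2 ≅ 0

Ȟ^0 = Z^4, Ȟ^1 = 0 and Ȟ^2 = 0


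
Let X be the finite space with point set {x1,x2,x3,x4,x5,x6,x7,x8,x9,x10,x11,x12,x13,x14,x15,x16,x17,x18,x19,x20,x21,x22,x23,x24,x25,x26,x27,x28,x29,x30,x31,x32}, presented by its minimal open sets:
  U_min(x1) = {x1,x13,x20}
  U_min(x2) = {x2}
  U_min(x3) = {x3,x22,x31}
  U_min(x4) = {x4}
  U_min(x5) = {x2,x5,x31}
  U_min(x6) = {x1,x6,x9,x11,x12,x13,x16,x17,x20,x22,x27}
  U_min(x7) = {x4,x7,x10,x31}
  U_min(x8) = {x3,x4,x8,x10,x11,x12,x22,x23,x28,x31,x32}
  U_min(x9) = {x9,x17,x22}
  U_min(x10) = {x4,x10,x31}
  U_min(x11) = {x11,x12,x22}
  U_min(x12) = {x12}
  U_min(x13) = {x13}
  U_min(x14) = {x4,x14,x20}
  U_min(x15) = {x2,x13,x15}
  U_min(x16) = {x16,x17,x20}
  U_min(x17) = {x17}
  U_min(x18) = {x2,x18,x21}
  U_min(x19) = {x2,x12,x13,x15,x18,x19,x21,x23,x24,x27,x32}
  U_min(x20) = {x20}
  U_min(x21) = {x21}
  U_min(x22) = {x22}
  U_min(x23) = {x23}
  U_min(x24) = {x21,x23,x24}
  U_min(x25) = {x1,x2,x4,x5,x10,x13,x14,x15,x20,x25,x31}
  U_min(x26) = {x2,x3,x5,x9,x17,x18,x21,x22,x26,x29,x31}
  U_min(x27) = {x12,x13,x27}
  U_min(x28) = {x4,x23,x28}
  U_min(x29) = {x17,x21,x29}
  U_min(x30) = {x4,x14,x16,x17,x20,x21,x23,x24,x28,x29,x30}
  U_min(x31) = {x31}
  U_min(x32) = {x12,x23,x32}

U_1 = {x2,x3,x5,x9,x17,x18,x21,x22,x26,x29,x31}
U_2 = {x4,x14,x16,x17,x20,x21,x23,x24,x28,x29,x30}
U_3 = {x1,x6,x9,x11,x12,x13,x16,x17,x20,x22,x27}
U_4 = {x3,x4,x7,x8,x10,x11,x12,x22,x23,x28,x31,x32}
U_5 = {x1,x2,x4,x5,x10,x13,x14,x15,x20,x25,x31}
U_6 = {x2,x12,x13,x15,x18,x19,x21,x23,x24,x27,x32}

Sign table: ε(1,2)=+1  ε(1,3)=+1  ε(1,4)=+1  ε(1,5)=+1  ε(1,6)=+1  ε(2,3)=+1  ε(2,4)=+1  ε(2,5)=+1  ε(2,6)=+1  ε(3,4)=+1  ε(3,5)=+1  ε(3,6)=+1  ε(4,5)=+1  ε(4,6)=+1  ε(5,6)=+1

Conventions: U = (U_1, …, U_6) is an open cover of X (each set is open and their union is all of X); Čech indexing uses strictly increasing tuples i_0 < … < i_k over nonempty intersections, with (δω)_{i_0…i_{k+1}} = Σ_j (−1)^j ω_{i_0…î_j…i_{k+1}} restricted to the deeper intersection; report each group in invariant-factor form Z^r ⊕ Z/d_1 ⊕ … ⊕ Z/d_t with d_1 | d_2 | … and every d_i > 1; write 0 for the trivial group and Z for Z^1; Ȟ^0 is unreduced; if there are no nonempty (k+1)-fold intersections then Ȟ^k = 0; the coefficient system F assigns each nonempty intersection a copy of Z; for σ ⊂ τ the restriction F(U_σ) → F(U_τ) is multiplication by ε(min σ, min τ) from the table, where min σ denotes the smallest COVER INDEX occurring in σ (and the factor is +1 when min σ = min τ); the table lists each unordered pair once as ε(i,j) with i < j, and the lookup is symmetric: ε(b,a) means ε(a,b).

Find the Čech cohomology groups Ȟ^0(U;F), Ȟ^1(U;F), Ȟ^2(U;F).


nonempty intersections:
  U12={x17,x21,x29} U13={x9,x17,x22} U14={x3,x22,x31} U15={x2,x5,x31} U16={x2,x18,x21} U23={x16,x17,x20} U24={x4,x23,x28} U25={x4,x14,x20} U26={x21,x23,x24} U34={x11,x12,x22} U35={x1,x13,x20} U36={x12,x13,x27} U45={x4,x10,x31} U46={x12,x23,x32} U56={x2,x13,x15}
  U123={x17} U126={x21} U134={x22} U145={x31} U156={x2} U235={x20} U245={x4} U246={x23} U346={x12} U356={x13}
C dims 6,15,10; δ0: rk 5, SNF 1^5; δ1: rk 10, SNF 1^9·2
Ȟ^0: (6−5)−0=1 ⇒ Z
Ȟ^1: (15−10)−5=0 ⇒ 0
Ȟ^2: (10−0)−10=0 plus torsion [2] ⇒ Z/2

Ȟ^0 ≅ Z, Ȟ^1 ≅ 0 and Ȟ^2 ≅ Z/2


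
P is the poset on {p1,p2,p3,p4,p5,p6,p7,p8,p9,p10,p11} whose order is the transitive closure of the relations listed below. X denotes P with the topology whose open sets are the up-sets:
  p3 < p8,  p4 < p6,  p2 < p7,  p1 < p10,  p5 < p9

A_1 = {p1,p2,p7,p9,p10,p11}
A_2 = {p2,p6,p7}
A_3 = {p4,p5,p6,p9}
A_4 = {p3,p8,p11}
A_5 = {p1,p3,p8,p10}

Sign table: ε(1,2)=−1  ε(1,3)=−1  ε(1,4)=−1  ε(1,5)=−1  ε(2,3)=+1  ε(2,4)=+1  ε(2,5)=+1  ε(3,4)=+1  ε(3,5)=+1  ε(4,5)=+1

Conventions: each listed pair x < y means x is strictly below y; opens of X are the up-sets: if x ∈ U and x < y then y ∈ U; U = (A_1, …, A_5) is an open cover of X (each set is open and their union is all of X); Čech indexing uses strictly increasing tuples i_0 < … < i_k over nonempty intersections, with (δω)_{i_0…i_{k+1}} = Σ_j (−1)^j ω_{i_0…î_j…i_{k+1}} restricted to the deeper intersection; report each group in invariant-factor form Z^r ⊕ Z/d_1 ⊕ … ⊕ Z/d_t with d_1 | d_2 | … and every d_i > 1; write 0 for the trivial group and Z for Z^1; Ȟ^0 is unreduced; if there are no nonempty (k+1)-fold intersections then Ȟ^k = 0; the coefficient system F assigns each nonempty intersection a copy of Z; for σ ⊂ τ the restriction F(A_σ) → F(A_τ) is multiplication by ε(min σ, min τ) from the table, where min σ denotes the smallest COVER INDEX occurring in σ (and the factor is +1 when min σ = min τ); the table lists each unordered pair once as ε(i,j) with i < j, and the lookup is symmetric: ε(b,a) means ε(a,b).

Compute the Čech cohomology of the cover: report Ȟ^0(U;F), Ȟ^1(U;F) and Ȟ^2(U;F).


Ȟ^0 = Z, Ȟ^1 = Z^2, Ȟ^2 = 0

nerve of the cover:
  A12={p2,p7} A13={p9} A14={p11} A15={p1,p10} A23={p6} A45={p3,p8}
C dims 5,6; δ0: rk 4, SNF 1^4
Ȟ^0 = (5 − 4) − 0 = 1, so Ȟ^0 ≅ Z
Ȟ^1 = (6 − 0) − 4 = 2, so Ȟ^1 ≅ Z^2
Ȟ^2 = (0 − 0) − 0 = 0, so Ȟ^2 ≅ 0


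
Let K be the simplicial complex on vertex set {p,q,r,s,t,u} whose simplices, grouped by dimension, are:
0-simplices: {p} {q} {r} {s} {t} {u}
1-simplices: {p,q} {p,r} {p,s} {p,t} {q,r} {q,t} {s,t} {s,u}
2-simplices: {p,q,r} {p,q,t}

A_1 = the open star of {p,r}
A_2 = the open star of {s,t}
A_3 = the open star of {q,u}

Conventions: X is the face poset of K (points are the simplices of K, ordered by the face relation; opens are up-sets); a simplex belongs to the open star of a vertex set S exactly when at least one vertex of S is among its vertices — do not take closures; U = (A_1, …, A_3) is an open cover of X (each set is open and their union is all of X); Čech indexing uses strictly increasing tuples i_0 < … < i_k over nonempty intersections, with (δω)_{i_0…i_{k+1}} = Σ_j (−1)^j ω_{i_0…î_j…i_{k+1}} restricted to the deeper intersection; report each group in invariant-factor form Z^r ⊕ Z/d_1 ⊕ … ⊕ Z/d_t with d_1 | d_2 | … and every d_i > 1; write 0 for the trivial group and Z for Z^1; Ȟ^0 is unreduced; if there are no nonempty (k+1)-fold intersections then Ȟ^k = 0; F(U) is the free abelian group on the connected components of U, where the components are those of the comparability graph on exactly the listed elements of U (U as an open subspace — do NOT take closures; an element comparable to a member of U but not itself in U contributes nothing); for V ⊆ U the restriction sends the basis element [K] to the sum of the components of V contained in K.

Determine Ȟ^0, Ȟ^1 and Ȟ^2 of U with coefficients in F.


nerve simplices:
  A1={{p},{r},{p,q},{p,r},{p,s},{p,t},{q,r},{p,q,r},{p,q,t}} A2={{s},{t},{p,s},{p,t},{q,t},{s,t},{s,u},{p,q,t}} A3={{q},{u},{p,q},{q,r},{q,t},{s,u},{p,q,r},{p,q,t}}
  A12={{p,s},{p,t},{p,q,t}} A13={{p,q},{q,r},{p,q,r},{p,q,t}} A23={{q,t},{s,u},{p,q,t}}
  A123={{p,q,t}}
components per intersection:
  A1: {{p},{r},{p,q},{p,r},{p,s},{p,t},{q,r},{p,q,r},{p,q,t}}
  A2: {{s},{t},{p,s},{p,t},{q,t},{s,t},{s,u},{p,q,t}}
  A3: {{q},{p,q},{q,r},{q,t},{p,q,r},{p,q,t}} {{u},{s,u}}
  A12: {{p,s}} {{p,t},{p,q,t}}
  A13: {{p,q},{q,r},{p,q,r},{p,q,t}}
  A23: {{q,t},{p,q,t}} {{s,u}}
  A123: {{p,q,t}}
C dims 4,5,1; δ0: rk 3, SNF 1^3; δ1: rk 1, SNF 1^1
degree 0: 4−3−0 = 1 → Ȟ^0 ≅ Z
degree 1: 5−1−3 = 1 → Ȟ^1 ≅ Z
degree 2: 1−0−1 = 0 → Ȟ^2 ≅ 0

Ȟ^0 = Z,  Ȟ^1 = Z,  Ȟ^2 = 0


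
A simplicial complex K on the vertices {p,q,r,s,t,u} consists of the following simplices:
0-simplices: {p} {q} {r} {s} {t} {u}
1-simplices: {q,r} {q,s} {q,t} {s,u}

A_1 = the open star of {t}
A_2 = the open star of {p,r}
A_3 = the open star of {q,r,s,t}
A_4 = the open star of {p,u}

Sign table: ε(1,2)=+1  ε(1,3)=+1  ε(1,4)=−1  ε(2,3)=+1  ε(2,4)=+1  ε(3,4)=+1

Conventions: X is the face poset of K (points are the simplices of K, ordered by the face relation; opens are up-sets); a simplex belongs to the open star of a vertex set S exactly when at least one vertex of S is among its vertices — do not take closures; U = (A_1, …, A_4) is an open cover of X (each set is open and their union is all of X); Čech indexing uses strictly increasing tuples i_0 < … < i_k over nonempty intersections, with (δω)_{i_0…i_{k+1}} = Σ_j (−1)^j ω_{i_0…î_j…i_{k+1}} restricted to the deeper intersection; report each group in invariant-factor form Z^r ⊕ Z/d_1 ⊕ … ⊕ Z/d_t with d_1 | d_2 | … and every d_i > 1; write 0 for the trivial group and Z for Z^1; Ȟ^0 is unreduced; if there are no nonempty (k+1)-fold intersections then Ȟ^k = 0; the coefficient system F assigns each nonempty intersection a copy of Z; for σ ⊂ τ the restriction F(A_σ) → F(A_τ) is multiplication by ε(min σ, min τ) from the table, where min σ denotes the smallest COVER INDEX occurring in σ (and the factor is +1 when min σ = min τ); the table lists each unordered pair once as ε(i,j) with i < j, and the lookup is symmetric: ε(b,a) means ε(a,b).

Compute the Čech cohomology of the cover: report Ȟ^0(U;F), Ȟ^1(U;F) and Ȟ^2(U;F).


nerve of the cover:
  A1={{t},{q,t}} A2={{p},{r},{q,r}} A3={{q},{r},{s},{t},{q,r},{q,s},{q,t},{s,u}} A4={{p},{u},{s,u}}
  A13={{t},{q,t}} A23={{r},{q,r}} A24={{p}} A34={{s,u}}
C dims 4,4; δ0: rk 3, SNF 1^3
Ȟ^0 = (4 − 3) − 0 = 1, so Ȟ^0 ≅ Z
Ȟ^1 = (4 − 0) − 3 = 1, so Ȟ^1 ≅ Z
Ȟ^2 = (0 − 0) − 0 = 0, so Ȟ^2 ≅ 0

Ȟ^0 = Z; Ȟ^1 = Z; Ȟ^2 = 0


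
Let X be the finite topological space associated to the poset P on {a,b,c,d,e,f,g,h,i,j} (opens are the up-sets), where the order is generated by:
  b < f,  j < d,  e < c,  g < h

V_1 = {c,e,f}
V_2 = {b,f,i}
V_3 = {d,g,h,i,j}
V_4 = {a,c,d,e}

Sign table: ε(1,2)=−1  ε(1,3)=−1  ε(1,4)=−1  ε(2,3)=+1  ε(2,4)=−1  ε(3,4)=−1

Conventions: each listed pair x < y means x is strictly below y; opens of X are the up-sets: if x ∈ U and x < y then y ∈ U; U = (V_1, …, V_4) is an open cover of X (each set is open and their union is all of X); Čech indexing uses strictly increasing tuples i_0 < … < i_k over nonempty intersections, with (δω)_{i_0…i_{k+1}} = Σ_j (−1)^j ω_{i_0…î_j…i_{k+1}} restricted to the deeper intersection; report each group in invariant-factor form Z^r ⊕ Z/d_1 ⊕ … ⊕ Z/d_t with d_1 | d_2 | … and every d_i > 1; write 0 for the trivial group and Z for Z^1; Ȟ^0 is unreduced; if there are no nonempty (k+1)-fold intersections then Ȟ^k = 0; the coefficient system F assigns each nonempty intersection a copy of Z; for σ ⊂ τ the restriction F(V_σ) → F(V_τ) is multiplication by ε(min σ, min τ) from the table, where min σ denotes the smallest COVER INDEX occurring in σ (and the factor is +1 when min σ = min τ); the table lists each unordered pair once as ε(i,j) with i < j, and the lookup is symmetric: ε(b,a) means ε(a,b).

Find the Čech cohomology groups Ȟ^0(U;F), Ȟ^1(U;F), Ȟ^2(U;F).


Ȟ^0 ≅ 0,  Ȟ^1 ≅ Z/2,  Ȟ^2 ≅ 0

nonempty intersections:
  V12={f} V14={c,e} V23={i} V34={d}
C dims 4,4; δ0: rk 4, SNF 1^3·2
Ȟ^0: (4−4)−0=0 ⇒ 0
Ȟ^1: (4−0)−4=0 plus torsion [2] ⇒ Z/2
Ȟ^2: (0−0)−0=0 ⇒ 0


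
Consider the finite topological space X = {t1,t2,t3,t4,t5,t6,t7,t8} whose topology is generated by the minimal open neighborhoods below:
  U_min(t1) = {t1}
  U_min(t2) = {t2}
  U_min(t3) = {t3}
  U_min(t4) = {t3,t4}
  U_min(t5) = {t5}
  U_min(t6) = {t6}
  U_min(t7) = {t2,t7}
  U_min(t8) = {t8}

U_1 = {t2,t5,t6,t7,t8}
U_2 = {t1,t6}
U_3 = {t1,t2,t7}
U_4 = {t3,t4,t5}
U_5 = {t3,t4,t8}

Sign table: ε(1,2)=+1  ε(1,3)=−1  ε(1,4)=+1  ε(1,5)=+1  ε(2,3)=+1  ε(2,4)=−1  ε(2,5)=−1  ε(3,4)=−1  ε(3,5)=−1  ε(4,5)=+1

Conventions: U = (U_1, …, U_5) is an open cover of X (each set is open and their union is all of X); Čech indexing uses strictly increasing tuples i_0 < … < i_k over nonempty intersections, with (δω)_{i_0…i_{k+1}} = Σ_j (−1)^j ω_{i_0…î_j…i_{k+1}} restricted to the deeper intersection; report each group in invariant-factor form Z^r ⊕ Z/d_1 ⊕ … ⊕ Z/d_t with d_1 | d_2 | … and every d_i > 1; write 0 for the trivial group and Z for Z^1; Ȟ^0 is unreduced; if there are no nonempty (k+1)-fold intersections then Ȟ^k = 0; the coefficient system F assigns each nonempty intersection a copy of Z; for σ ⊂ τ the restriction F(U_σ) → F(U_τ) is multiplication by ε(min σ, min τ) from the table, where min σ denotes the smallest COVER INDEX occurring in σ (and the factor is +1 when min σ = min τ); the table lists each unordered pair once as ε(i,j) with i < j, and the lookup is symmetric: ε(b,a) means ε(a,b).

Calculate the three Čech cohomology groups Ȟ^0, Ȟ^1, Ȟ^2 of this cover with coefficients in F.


Ȟ^0 ≅ 0; Ȟ^1 ≅ Z ⊕ Z/2; Ȟ^2 ≅ 0

cover nerve:
  U12={t6} U13={t2,t7} U14={t5} U15={t8} U23={t1} U45={t3,t4}
C dims 5,6; δ0: rk 5, SNF 1^4·2
Ȟ^0: (5−5)−0=0 ⇒ 0
Ȟ^1: (6−0)−5=1 plus torsion [2] ⇒ Z ⊕ Z/2
Ȟ^2: (0−0)−0=0 ⇒ 0


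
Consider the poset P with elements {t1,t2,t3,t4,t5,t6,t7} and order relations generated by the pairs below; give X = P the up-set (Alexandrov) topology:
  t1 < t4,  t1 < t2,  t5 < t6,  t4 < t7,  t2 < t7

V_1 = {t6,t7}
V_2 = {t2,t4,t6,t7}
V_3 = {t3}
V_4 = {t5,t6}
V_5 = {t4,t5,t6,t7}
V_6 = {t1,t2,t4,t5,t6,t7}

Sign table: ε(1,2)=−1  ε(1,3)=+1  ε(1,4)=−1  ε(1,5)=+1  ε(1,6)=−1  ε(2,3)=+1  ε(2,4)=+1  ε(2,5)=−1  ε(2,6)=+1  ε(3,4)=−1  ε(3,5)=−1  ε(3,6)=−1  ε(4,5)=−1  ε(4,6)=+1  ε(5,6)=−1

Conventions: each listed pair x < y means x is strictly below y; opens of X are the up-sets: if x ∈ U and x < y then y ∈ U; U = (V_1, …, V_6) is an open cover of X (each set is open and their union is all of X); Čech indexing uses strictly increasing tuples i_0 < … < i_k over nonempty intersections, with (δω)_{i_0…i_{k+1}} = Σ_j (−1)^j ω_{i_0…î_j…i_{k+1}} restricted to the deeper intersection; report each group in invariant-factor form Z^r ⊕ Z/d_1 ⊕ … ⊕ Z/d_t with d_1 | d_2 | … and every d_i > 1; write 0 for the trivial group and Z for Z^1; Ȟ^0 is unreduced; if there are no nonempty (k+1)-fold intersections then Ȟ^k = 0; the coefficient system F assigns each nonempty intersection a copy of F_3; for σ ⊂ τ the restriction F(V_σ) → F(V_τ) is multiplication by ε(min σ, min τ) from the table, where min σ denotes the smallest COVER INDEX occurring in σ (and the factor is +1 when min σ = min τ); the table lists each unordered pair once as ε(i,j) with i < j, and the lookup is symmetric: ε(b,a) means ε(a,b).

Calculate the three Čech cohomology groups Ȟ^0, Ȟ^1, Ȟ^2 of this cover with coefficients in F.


Ȟ^0 = Z/3 ⊕ Z/3; Ȟ^1 = 0; Ȟ^2 = 0

nonempty intersections:
  V12={t6,t7} V14={t6} V15={t6,t7} V16={t6,t7} V24={t6} V25={t4,t6,t7} V26={t2,t4,t6,t7} V45={t5,t6} V46={t5,t6} V56={t4,t5,t6,t7}
  V124={t6} V125={t6,t7} V126={t6,t7} V145={t6} V146={t6} V156={t6,t7} V245={t6} V246={t6} V256={t4,t6,t7} V456={t5,t6}
  V1245={t6} V1246={t6} V1256={t6,t7} V1456={t6} V2456={t6}
  V12456={t6}
C dims 6,10,10,5; δ0: rk_F3 4; δ1: rk_F3 6; δ2: rk_F3 4
Ȟ^0: (6−4)−0=2 ⇒ Z/3 ⊕ Z/3
Ȟ^1: (10−6)−4=0 ⇒ 0
Ȟ^2: (10−4)−6=0 ⇒ 0


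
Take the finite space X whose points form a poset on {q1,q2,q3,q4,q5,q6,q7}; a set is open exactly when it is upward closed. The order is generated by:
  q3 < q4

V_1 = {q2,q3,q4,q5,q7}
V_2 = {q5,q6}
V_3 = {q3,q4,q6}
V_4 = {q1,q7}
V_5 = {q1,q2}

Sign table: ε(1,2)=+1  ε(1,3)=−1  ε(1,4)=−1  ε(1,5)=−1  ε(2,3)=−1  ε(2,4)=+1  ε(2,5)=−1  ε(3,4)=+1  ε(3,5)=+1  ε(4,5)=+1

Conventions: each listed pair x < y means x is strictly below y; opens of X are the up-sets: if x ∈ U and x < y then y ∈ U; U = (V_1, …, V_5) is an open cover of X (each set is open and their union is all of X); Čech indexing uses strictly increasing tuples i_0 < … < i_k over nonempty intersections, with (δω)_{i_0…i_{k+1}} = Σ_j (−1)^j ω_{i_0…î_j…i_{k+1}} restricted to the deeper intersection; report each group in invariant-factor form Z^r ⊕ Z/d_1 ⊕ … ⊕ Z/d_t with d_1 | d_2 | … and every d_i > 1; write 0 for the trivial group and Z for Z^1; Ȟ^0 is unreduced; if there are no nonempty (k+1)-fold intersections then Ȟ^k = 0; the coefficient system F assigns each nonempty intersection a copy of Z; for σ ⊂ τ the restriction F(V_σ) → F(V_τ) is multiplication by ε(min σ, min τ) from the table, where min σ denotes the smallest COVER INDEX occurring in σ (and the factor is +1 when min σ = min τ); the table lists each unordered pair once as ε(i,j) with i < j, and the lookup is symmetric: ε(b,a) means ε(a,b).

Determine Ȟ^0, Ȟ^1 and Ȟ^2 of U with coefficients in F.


nonempty overlaps:
  V12={q5} V13={q3,q4} V14={q7} V15={q2} V23={q6} V45={q1}
C dims 5,6; δ0: rk 4, SNF 1^4
degree 0: 5−4−0 = 1 → Ȟ^0 ≅ Z
degree 1: 6−0−4 = 2 → Ȟ^1 ≅ Z^2
degree 2: 0−0−0 = 0 → Ȟ^2 ≅ 0

Ȟ^0(U;F) ≅ Z,  Ȟ^1(U;F) ≅ Z^2,  Ȟ^2(U;F) ≅ 0


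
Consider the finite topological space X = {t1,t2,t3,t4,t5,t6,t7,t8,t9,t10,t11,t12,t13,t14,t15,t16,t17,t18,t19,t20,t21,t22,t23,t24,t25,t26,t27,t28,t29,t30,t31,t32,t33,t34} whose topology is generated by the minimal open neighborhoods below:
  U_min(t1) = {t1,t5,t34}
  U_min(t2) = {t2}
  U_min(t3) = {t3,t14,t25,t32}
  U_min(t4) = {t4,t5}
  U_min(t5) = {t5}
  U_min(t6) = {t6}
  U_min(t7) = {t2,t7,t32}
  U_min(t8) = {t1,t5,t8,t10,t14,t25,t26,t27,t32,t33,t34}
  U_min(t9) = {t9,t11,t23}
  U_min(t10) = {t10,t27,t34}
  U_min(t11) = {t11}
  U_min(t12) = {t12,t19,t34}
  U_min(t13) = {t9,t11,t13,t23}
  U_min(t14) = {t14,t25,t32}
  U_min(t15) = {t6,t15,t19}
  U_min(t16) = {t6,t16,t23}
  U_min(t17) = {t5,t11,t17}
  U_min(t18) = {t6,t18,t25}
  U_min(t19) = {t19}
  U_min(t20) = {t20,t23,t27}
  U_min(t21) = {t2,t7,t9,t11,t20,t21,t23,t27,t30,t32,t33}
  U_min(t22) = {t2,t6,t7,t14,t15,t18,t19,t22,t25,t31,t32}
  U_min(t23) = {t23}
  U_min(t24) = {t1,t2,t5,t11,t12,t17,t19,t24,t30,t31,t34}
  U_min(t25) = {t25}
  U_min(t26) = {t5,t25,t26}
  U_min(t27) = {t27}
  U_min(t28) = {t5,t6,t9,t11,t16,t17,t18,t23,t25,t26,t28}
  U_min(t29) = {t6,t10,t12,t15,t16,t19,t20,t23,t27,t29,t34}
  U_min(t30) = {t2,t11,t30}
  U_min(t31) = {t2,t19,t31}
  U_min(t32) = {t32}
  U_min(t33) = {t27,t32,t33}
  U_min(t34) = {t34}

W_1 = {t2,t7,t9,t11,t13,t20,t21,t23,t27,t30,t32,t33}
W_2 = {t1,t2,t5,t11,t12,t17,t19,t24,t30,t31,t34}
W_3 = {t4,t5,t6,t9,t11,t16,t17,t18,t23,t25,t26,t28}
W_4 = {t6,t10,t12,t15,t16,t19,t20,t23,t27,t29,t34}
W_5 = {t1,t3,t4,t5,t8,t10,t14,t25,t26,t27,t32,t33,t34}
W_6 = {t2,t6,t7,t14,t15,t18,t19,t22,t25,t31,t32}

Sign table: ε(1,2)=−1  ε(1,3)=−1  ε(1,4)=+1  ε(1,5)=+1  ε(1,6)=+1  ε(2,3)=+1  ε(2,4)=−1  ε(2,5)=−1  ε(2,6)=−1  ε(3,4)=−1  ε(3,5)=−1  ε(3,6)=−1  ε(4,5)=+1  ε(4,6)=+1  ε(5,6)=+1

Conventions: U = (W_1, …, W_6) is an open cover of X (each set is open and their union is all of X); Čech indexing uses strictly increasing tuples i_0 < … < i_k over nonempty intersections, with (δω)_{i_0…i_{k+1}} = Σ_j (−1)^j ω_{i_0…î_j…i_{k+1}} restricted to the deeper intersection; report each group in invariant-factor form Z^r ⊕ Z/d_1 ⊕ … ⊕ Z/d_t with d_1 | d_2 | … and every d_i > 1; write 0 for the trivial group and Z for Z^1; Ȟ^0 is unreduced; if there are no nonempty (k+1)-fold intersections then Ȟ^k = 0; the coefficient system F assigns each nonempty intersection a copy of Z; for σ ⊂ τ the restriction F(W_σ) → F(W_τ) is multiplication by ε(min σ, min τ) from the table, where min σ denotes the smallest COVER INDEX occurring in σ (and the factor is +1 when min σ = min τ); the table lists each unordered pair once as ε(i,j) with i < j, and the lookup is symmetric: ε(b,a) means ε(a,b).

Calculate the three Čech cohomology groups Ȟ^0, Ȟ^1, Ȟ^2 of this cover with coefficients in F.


intersection data:
  W12={t2,t11,t30} W13={t9,t11,t23} W14={t20,t23,t27} W15={t27,t32,t33} W16={t2,t7,t32} W23={t5,t11,t17} W24={t12,t19,t34} W25={t1,t5,t34} W26={t2,t19,t31} W34={t6,t16,t23} W35={t4,t5,t25,t26} W36={t6,t18,t25} W45={t10,t27,t34} W46={t6,t15,t19} W56={t14,t25,t32}
  W123={t11} W126={t2} W134={t23} W145={t27} W156={t32} W235={t5} W245={t34} W246={t19} W346={t6} W356={t25}
C dims 6,15,10; δ0: rk 5, SNF 1^5; δ1: rk 10, SNF 1^9·2
Ȟ^0 = (6 − 5) − 0 = 1, so Ȟ^0 ≅ Z
Ȟ^1 = (15 − 10) − 5 = 0, so Ȟ^1 ≅ 0
Ȟ^2 = (10 − 0) − 10 = 0 plus torsion [2], so Ȟ^2 ≅ Z/2

Ȟ^0 = Z, Ȟ^1 = 0, Ȟ^2 = Z/2


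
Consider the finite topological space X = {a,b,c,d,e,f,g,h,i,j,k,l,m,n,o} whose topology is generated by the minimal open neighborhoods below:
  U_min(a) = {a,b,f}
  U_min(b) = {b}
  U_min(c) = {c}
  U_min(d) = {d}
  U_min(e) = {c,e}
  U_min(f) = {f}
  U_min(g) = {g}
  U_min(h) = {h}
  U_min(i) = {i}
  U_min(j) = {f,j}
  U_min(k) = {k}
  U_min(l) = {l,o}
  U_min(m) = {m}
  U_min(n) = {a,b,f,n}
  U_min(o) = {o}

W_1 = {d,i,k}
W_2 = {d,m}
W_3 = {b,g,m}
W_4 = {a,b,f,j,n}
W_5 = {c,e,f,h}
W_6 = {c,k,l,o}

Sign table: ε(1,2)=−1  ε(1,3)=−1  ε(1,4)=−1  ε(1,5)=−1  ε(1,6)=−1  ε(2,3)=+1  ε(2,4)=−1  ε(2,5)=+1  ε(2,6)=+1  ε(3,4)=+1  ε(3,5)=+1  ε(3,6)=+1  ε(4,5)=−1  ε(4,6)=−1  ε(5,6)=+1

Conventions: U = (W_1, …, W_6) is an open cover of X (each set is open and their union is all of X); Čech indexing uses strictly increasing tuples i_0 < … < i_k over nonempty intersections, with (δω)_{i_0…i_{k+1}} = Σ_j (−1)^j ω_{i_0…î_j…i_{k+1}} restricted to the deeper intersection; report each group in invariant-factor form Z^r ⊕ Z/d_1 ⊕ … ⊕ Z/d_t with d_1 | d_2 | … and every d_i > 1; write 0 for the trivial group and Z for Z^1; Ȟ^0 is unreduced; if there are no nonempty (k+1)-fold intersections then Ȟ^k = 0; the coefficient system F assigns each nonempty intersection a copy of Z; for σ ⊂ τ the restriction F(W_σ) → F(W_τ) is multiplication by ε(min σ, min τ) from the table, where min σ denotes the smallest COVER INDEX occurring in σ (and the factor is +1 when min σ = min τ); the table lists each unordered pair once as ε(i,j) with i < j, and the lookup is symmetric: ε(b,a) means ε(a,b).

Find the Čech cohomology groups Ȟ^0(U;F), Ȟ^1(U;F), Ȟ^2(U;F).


nerve simplices:
  W12={d} W16={k} W23={m} W34={b} W45={f} W56={c}
C dims 6,6; δ0: rk 6, SNF 1^5·2
degree 0: 6−6−0 = 0 → Ȟ^0 ≅ 0
degree 1: 6−0−6 = 0 plus torsion [2] → Ȟ^1 ≅ Z/2
degree 2: 0−0−0 = 0 → Ȟ^2 ≅ 0

Ȟ^0 = 0, Ȟ^1 = Z/2 and Ȟ^2 = 0


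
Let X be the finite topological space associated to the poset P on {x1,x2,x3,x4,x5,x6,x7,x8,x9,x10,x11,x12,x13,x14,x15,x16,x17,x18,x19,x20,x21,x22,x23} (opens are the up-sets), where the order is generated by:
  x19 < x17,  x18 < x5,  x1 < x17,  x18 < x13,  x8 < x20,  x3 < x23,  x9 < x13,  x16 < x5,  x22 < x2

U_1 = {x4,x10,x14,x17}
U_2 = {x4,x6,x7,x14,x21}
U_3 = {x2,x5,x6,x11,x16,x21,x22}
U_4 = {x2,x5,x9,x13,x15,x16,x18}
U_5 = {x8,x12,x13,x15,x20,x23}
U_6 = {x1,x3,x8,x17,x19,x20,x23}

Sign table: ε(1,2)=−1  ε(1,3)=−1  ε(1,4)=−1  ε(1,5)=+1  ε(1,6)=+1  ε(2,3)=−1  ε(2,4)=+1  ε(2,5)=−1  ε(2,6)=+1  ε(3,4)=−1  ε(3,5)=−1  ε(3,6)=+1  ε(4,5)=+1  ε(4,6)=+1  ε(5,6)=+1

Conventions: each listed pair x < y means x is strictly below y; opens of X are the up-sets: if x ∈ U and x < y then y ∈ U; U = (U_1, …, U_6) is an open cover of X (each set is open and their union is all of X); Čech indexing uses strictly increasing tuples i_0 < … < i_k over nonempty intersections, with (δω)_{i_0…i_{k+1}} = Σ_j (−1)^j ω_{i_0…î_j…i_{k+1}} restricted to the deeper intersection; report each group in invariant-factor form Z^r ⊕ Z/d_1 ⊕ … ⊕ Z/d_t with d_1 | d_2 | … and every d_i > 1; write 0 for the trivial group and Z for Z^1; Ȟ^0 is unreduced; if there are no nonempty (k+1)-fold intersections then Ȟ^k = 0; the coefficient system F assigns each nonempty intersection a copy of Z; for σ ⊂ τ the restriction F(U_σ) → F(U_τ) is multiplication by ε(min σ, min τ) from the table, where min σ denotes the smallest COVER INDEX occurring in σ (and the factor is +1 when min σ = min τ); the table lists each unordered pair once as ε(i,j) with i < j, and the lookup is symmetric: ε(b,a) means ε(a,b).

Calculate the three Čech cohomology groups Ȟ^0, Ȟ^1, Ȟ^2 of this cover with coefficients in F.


Ȟ^0(U;F) ≅ 0, Ȟ^1(U;F) ≅ Z/2, Ȟ^2(U;F) ≅ 0

nonempty overlaps:
  U12={x4,x14} U16={x17} U23={x6,x21} U34={x2,x5,x16} U45={x13,x15} U56={x8,x20,x23}
C dims 6,6; δ0: rk 6, SNF 1^5·2
degree 0: 6−6−0 = 0 → Ȟ^0 ≅ 0
degree 1: 6−0−6 = 0 plus torsion [2] → Ȟ^1 ≅ Z/2
degree 2: 0−0−0 = 0 → Ȟ^2 ≅ 0


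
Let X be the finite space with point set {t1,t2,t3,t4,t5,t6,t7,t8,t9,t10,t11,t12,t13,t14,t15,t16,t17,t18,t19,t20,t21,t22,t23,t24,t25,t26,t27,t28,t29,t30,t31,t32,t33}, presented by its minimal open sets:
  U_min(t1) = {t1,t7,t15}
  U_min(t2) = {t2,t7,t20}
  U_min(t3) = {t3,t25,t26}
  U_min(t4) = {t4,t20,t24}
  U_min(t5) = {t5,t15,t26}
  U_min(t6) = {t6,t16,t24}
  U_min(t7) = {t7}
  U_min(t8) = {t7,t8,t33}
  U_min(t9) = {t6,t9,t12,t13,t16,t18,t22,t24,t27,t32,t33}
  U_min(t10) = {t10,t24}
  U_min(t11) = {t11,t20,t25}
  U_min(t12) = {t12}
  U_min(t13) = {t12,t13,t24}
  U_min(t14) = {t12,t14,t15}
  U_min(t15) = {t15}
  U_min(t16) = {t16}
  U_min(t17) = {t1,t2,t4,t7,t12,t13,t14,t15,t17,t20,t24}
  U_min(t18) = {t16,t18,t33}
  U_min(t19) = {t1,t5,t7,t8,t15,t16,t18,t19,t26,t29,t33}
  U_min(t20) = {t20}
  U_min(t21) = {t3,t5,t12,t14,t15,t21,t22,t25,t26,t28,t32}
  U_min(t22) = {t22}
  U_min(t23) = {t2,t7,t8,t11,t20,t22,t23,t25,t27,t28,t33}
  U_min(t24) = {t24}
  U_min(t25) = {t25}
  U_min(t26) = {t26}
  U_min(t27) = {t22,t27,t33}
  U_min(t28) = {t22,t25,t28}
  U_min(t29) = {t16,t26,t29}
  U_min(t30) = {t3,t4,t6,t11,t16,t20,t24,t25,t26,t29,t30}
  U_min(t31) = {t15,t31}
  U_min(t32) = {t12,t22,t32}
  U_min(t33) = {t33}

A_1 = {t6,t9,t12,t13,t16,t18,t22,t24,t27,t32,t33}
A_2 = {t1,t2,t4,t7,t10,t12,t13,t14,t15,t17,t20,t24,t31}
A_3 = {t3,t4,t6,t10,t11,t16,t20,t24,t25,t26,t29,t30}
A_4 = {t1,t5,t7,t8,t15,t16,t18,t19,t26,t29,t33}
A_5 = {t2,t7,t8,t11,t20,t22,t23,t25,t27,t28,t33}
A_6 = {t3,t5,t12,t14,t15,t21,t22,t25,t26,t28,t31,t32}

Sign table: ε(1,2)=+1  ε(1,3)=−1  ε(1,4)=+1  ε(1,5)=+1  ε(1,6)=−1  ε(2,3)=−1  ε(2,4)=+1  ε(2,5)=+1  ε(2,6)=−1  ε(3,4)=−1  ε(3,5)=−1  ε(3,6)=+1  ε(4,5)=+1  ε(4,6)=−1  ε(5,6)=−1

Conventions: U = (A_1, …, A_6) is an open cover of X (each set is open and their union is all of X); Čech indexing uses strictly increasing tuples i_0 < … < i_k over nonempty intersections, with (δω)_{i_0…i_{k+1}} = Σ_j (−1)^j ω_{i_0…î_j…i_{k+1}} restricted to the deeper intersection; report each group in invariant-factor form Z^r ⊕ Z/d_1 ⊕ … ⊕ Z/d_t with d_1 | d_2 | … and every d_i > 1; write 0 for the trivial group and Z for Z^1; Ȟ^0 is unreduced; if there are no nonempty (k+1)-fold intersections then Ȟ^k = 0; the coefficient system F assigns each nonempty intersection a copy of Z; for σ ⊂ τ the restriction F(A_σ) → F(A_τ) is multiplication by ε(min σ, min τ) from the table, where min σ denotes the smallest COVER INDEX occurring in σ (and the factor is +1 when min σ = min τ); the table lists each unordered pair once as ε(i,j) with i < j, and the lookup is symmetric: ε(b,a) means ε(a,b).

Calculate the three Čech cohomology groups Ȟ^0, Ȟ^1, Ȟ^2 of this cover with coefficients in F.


cover nerve:
  A12={t12,t13,t24} A13={t6,t16,t24} A14={t16,t18,t33} A15={t22,t27,t33} A16={t12,t22,t32} A23={t4,t10,t20,t24} A24={t1,t7,t15} A25={t2,t7,t20} A26={t12,t14,t15,t31} A34={t16,t26,t29} A35={t11,t20,t25} A36={t3,t25,t26} A45={t7,t8,t33} A46={t5,t15,t26} A56={t22,t25,t28}
  A123={t24} A126={t12} A134={t16} A145={t33} A156={t22} A235={t20} A245={t7} A246={t15} A346={t26} A356={t25}
C dims 6,15,10; δ0: rk 5, SNF 1^5; δ1: rk 10, SNF 1^9·2
Ȟ^0: (6−5)−0=1 ⇒ Z
Ȟ^1: (15−10)−5=0 ⇒ 0
Ȟ^2: (10−0)−10=0 plus torsion [2] ⇒ Z/2

Ȟ^0 ≅ Z; Ȟ^1 ≅ 0; Ȟ^2 ≅ Z/2
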